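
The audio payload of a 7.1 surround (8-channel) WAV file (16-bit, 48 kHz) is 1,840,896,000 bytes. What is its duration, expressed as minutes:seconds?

Byte rate = 48,000 × 2 × 8 = 768,000 bytes/s.
Duration = 1,840,896,000 / 768,000 = 2,397 s.
2,397 s = 39:57.

39:57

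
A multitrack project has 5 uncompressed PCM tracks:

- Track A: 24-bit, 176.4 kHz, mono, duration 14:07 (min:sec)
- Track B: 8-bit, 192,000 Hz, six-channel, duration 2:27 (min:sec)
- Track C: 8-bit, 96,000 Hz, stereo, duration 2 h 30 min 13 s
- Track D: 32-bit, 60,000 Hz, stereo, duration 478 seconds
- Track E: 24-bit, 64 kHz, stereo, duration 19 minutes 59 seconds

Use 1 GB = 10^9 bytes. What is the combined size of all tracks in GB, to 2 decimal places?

Track A: 14:07 (min:sec) = 847 s; 176,400 × 847 × 3 × 1 = 448,232,400 bytes.
Track B: 2:27 (min:sec) = 147 s; 192,000 × 147 × 1 × 6 = 169,344,000 bytes.
Track C: 2 h 30 min 13 s = 9,013 s; 96,000 × 9,013 × 1 × 2 = 1,730,496,000 bytes.
Track D: 60,000 × 478 × 4 × 2 = 229,440,000 bytes.
Track E: 19 minutes 59 seconds = 1,199 s; 64,000 × 1,199 × 3 × 2 = 460,416,000 bytes.
Total = 3,037,928,400 bytes = 3.04 GB.

3.04 GB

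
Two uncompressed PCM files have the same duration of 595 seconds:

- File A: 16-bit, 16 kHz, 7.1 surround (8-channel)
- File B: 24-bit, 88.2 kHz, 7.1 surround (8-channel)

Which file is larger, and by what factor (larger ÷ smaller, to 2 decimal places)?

File B, by a factor of 8.27

File A: 16,000 × 2 × 8 = 256,000 bytes/s.
File B: 88,200 × 3 × 8 = 2,116,800 bytes/s.
File B is larger; ratio = 1,259,496,000 / 152,320,000 = 8.27.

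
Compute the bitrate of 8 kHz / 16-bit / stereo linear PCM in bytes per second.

32,000 bytes/s

Bit rate = 8,000 × 16 × 2 = 256,000 bits/s.
256,000 / 8 = 32,000 bytes/s.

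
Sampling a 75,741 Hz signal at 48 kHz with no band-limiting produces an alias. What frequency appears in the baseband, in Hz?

20,259 Hz

Nyquist = 48,000/2 = 24,000 Hz; 75,741 Hz exceeds it.
Alias = |75,741 − 2×48,000| = |75,741 − 96,000| = 20,259 Hz.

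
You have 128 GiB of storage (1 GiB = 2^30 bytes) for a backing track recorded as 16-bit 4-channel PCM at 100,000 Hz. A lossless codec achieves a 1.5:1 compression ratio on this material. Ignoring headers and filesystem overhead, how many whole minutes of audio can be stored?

4,294 minutes

Uncompressed byte rate = 100,000 × 2 × 4 = 800,000 bytes/s.
After 1.5:1 compression, effective rate ≈ 533333.33 bytes/s.
Capacity = 128 × 1,073,741,824 = 137,438,953,472 bytes.
137,438,953,472 / effective rate ≈ 257698.04 s → 4,294 minutes.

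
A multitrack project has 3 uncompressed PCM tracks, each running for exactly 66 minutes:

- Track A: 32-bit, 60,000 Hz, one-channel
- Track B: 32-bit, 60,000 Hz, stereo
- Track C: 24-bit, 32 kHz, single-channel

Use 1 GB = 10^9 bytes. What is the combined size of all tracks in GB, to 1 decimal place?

3.2 GB

exactly 66 minutes = 3,960 s.
Track A: 60,000 × 3,960 × 4 × 1 = 950,400,000 bytes.
Track B: 60,000 × 3,960 × 4 × 2 = 1,900,800,000 bytes.
Track C: 32,000 × 3,960 × 3 × 1 = 380,160,000 bytes.
Total = 3,231,360,000 bytes = 3.2 GB.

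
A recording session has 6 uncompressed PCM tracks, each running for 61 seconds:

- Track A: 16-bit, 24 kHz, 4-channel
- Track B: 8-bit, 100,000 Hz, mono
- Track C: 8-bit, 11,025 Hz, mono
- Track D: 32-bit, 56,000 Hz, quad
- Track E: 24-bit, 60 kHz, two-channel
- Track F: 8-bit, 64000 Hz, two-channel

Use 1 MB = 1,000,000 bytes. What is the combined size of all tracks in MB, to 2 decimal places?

102.91 MB

Track A: 24,000 × 61 × 2 × 4 = 11,712,000 bytes.
Track B: 100,000 × 61 × 1 × 1 = 6,100,000 bytes.
Track C: 11,025 × 61 × 1 × 1 = 672,525 bytes.
Track D: 56,000 × 61 × 4 × 4 = 54,656,000 bytes.
Track E: 60,000 × 61 × 3 × 2 = 21,960,000 bytes.
Track F: 64,000 × 61 × 1 × 2 = 7,808,000 bytes.
Total = 102,908,525 bytes = 102.91 MB.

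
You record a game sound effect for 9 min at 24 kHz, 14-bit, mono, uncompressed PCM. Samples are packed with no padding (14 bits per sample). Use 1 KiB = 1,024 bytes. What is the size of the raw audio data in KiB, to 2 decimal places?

22148.44 KiB

Duration = 9 min = 540 s.
Bits = 24,000 × 540 × 14 × 1 = 181,440,000 bits = 22,680,000 bytes.
22,680,000 / 1,024 = 22148.44 KiB.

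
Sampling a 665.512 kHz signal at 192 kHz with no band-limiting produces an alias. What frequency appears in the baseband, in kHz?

Nyquist = 192,000/2 = 96,000 Hz; 665,512 Hz exceeds it.
Alias = |665,512 − 3×192,000| = |665,512 − 576,000| = 89,512 Hz = 89.512 kHz.

89.512 kHz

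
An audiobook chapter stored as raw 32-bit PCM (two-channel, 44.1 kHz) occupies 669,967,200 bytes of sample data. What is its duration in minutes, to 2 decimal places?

31.65 minutes

Byte rate = 44,100 × 4 × 2 = 352,800 bytes/s.
Duration = 669,967,200 / 352,800 = 1,899 s.
1,899 s / 60 = 31.65 minutes.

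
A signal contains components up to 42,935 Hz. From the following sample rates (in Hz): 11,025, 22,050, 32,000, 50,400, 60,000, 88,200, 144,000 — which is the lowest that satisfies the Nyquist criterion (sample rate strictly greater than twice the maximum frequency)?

88,200 Hz

Need sample rate > 2 × 42,935 = 85,870 Hz.
Lowest listed rate above 85,870 Hz is 88,200 Hz.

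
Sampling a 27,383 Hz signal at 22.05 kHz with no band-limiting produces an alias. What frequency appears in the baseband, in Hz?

5,333 Hz

Nyquist = 22,050/2 = 11,025 Hz; 27,383 Hz exceeds it.
Alias = |27,383 − 1×22,050| = |27,383 − 22,050| = 5,333 Hz.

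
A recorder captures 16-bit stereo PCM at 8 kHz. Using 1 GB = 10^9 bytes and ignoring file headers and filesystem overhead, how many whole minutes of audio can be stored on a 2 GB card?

Uncompressed byte rate = 8,000 × 2 × 2 = 32,000 bytes/s.
Capacity = 2 × 1,000,000,000 = 2,000,000,000 bytes.
2,000,000,000 / 32,000 ≈ 62500 s → 1,041 minutes.

1,041 minutes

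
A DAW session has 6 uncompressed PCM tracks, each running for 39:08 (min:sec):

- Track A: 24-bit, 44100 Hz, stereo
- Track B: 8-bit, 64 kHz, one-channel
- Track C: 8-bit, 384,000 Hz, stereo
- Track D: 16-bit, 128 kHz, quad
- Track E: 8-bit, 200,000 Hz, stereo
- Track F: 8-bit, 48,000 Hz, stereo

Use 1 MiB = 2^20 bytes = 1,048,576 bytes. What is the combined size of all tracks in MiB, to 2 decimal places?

5859.16 MiB

39:08 (min:sec) = 2,348 s.
Track A: 44,100 × 2,348 × 3 × 2 = 621,280,800 bytes.
Track B: 64,000 × 2,348 × 1 × 1 = 150,272,000 bytes.
Track C: 384,000 × 2,348 × 1 × 2 = 1,803,264,000 bytes.
Track D: 128,000 × 2,348 × 2 × 4 = 2,404,352,000 bytes.
Track E: 200,000 × 2,348 × 1 × 2 = 939,200,000 bytes.
Track F: 48,000 × 2,348 × 1 × 2 = 225,408,000 bytes.
Total = 6,143,776,800 bytes = 5859.16 MiB.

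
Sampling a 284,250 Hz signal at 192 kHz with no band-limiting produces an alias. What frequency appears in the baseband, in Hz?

92,250 Hz

Nyquist = 192,000/2 = 96,000 Hz; 284,250 Hz exceeds it.
Alias = |284,250 − 1×192,000| = |284,250 − 192,000| = 92,250 Hz.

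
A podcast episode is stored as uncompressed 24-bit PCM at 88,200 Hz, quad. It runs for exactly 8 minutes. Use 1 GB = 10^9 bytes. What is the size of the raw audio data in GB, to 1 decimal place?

0.5 GB

Duration = exactly 8 minutes = 480 s.
Bytes = 88,200 samples/s × 480 s × 3 bytes/sample × 4 ch = 508,032,000 bytes.
508,032,000 / 1,000,000,000 = 0.5 GB.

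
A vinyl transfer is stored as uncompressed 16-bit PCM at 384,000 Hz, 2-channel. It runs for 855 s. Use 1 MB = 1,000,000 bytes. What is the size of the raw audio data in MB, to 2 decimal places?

Bytes = 384,000 samples/s × 855 s × 2 bytes/sample × 2 ch = 1,313,280,000 bytes.
1,313,280,000 / 1,000,000 = 1313.28 MB.

1313.28 MB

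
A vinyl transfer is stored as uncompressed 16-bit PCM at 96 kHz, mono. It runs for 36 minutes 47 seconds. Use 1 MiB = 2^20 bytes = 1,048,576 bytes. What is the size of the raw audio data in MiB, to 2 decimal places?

404.11 MiB

Duration = 36 minutes 47 seconds = 2,207 s.
Bytes = 96,000 samples/s × 2,207 s × 2 bytes/sample × 1 ch = 423,744,000 bytes.
423,744,000 / 1,048,576 = 404.11 MiB.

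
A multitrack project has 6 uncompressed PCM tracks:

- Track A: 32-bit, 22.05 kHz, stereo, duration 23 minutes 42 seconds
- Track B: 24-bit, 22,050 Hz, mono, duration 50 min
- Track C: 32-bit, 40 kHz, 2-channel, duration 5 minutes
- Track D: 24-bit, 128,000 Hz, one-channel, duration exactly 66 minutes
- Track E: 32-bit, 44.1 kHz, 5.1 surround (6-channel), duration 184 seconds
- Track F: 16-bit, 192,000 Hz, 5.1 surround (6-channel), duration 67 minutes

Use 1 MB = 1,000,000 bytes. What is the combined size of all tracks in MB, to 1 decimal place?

Track A: 23 minutes 42 seconds = 1,422 s; 22,050 × 1,422 × 4 × 2 = 250,840,800 bytes.
Track B: 50 min = 3,000 s; 22,050 × 3,000 × 3 × 1 = 198,450,000 bytes.
Track C: 5 minutes = 300 s; 40,000 × 300 × 4 × 2 = 96,000,000 bytes.
Track D: exactly 66 minutes = 3,960 s; 128,000 × 3,960 × 3 × 1 = 1,520,640,000 bytes.
Track E: 44,100 × 184 × 4 × 6 = 194,745,600 bytes.
Track F: 67 minutes = 4,020 s; 192,000 × 4,020 × 2 × 6 = 9,262,080,000 bytes.
Total = 11,522,756,400 bytes = 11522.8 MB.

11522.8 MB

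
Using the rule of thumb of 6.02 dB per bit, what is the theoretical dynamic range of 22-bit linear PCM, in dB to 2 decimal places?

22 × 6.02 = 132.44 dB.

132.44 dB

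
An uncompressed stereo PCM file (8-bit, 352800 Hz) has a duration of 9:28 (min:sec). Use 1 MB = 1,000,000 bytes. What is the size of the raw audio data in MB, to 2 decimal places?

Duration = 9:28 (min:sec) = 568 s.
Bytes = 352,800 samples/s × 568 s × 1 bytes/sample × 2 ch = 400,780,800 bytes.
400,780,800 / 1,000,000 = 400.78 MB.

400.78 MB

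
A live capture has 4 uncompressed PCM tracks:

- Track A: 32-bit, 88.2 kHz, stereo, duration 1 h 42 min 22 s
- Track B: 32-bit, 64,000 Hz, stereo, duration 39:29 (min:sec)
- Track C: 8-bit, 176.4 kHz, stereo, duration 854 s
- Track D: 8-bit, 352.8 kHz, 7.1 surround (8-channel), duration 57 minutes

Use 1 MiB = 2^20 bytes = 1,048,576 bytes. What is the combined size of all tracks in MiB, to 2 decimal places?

Track A: 1 h 42 min 22 s = 6,142 s; 88,200 × 6,142 × 4 × 2 = 4,333,795,200 bytes.
Track B: 39:29 (min:sec) = 2,369 s; 64,000 × 2,369 × 4 × 2 = 1,212,928,000 bytes.
Track C: 176,400 × 854 × 1 × 2 = 301,291,200 bytes.
Track D: 57 minutes = 3,420 s; 352,800 × 3,420 × 1 × 8 = 9,652,608,000 bytes.
Total = 15,500,622,400 bytes = 14782.55 MiB.

14782.55 MiB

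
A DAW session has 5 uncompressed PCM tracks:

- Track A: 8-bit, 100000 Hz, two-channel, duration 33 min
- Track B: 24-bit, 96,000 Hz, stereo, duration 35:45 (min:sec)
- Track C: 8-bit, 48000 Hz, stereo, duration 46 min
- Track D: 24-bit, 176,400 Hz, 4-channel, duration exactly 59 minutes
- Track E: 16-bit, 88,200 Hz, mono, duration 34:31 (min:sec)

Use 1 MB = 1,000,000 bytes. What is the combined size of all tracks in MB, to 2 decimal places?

9755.28 MB

Track A: 33 min = 1,980 s; 100,000 × 1,980 × 1 × 2 = 396,000,000 bytes.
Track B: 35:45 (min:sec) = 2,145 s; 96,000 × 2,145 × 3 × 2 = 1,235,520,000 bytes.
Track C: 46 min = 2,760 s; 48,000 × 2,760 × 1 × 2 = 264,960,000 bytes.
Track D: exactly 59 minutes = 3,540 s; 176,400 × 3,540 × 3 × 4 = 7,493,472,000 bytes.
Track E: 34:31 (min:sec) = 2,071 s; 88,200 × 2,071 × 2 × 1 = 365,324,400 bytes.
Total = 9,755,276,400 bytes = 9755.28 MB.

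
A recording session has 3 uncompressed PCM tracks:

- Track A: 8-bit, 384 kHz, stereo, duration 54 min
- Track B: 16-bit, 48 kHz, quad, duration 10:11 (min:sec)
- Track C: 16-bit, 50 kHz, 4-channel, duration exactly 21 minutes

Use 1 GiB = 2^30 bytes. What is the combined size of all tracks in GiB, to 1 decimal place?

3.0 GiB

Track A: 54 min = 3,240 s; 384,000 × 3,240 × 1 × 2 = 2,488,320,000 bytes.
Track B: 10:11 (min:sec) = 611 s; 48,000 × 611 × 2 × 4 = 234,624,000 bytes.
Track C: exactly 21 minutes = 1,260 s; 50,000 × 1,260 × 2 × 4 = 504,000,000 bytes.
Total = 3,226,944,000 bytes = 3.0 GiB.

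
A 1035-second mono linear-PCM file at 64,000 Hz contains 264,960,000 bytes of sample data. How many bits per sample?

Bytes per sample = 264,960,000 / (64,000 × 1,035 × 1) = 264,960,000 / 66,240,000 = 4.
Bit depth = 4 × 8 = 32 bits.

32 bits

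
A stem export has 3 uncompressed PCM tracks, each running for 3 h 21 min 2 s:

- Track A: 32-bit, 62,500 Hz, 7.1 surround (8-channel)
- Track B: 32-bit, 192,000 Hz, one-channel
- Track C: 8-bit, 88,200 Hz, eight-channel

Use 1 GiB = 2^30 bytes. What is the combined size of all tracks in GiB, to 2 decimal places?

3 h 21 min 2 s = 12,062 s.
Track A: 62,500 × 12,062 × 4 × 8 = 24,124,000,000 bytes.
Track B: 192,000 × 12,062 × 4 × 1 = 9,263,616,000 bytes.
Track C: 88,200 × 12,062 × 1 × 8 = 8,510,947,200 bytes.
Total = 41,898,563,200 bytes = 39.02 GiB.

39.02 GiB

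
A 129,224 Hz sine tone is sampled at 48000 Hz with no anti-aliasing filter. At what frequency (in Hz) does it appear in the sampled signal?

14,776 Hz

Nyquist = 48,000/2 = 24,000 Hz; 129,224 Hz exceeds it.
Alias = |129,224 − 3×48,000| = |129,224 − 144,000| = 14,776 Hz.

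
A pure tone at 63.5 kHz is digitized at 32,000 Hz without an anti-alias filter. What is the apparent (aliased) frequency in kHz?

Nyquist = 32,000/2 = 16,000 Hz; 63,500 Hz exceeds it.
Alias = |63,500 − 2×32,000| = |63,500 − 64,000| = 500 Hz = 0.5 kHz.

0.5 kHz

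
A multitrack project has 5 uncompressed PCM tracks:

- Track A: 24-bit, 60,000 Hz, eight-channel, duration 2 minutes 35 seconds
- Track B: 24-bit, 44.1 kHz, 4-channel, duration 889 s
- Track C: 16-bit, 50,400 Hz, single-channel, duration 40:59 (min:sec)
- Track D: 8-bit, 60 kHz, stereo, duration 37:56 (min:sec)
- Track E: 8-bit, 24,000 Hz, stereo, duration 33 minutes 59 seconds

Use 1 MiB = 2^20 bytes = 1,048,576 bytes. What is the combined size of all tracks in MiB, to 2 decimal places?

Track A: 2 minutes 35 seconds = 155 s; 60,000 × 155 × 3 × 8 = 223,200,000 bytes.
Track B: 44,100 × 889 × 3 × 4 = 470,458,800 bytes.
Track C: 40:59 (min:sec) = 2,459 s; 50,400 × 2,459 × 2 × 1 = 247,867,200 bytes.
Track D: 37:56 (min:sec) = 2,276 s; 60,000 × 2,276 × 1 × 2 = 273,120,000 bytes.
Track E: 33 minutes 59 seconds = 2,039 s; 24,000 × 2,039 × 1 × 2 = 97,872,000 bytes.
Total = 1,312,518,000 bytes = 1251.71 MiB.

1251.71 MiB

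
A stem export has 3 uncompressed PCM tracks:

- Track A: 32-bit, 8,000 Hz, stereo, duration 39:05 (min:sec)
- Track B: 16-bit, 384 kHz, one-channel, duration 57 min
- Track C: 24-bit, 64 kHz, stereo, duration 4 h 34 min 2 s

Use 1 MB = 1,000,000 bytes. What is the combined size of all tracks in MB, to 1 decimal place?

Track A: 39:05 (min:sec) = 2,345 s; 8,000 × 2,345 × 4 × 2 = 150,080,000 bytes.
Track B: 57 min = 3,420 s; 384,000 × 3,420 × 2 × 1 = 2,626,560,000 bytes.
Track C: 4 h 34 min 2 s = 16,442 s; 64,000 × 16,442 × 3 × 2 = 6,313,728,000 bytes.
Total = 9,090,368,000 bytes = 9090.4 MB.

9090.4 MB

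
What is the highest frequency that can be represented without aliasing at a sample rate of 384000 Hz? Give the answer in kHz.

Nyquist frequency = sample rate / 2 = 384,000 / 2 = 192 kHz.

192 kHz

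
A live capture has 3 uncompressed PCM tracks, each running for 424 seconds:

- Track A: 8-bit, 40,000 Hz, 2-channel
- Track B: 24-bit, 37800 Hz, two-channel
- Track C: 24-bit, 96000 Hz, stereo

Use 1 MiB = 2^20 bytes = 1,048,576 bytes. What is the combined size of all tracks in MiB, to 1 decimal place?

357.0 MiB

Track A: 40,000 × 424 × 1 × 2 = 33,920,000 bytes.
Track B: 37,800 × 424 × 3 × 2 = 96,163,200 bytes.
Track C: 96,000 × 424 × 3 × 2 = 244,224,000 bytes.
Total = 374,307,200 bytes = 357.0 MiB.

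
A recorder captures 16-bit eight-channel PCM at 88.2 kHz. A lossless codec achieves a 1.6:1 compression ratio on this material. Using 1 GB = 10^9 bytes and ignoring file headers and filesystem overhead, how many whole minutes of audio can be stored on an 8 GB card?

Uncompressed byte rate = 88,200 × 2 × 8 = 1,411,200 bytes/s.
After 1.6:1 compression, effective rate ≈ 882000 bytes/s.
Capacity = 8 × 1,000,000,000 = 8,000,000,000 bytes.
8,000,000,000 / effective rate ≈ 9070.29 s → 151 minutes.

151 minutes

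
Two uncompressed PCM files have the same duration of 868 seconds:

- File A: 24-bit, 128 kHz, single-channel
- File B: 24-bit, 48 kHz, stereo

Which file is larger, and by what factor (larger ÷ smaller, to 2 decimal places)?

File A, by a factor of 1.33

File A: 128,000 × 3 × 1 = 384,000 bytes/s.
File B: 48,000 × 3 × 2 = 288,000 bytes/s.
File A is larger; ratio = 333,312,000 / 249,984,000 = 1.33.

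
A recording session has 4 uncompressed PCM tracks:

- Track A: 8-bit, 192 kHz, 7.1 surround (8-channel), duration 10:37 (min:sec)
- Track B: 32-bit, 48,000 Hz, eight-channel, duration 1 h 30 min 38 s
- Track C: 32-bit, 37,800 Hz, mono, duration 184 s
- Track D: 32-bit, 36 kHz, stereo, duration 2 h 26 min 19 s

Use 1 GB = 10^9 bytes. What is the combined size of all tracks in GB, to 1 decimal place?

11.9 GB

Track A: 10:37 (min:sec) = 637 s; 192,000 × 637 × 1 × 8 = 978,432,000 bytes.
Track B: 1 h 30 min 38 s = 5,438 s; 48,000 × 5,438 × 4 × 8 = 8,352,768,000 bytes.
Track C: 37,800 × 184 × 4 × 1 = 27,820,800 bytes.
Track D: 2 h 26 min 19 s = 8,779 s; 36,000 × 8,779 × 4 × 2 = 2,528,352,000 bytes.
Total = 11,887,372,800 bytes = 11.9 GB.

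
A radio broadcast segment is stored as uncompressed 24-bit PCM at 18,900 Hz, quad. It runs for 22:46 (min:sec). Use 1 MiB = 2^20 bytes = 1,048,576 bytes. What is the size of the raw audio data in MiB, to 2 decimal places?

295.46 MiB

Duration = 22:46 (min:sec) = 1,366 s.
Bytes = 18,900 samples/s × 1,366 s × 3 bytes/sample × 4 ch = 309,808,800 bytes.
309,808,800 / 1,048,576 = 295.46 MiB.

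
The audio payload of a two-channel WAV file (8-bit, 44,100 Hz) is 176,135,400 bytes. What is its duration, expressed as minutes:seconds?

33:17

Byte rate = 44,100 × 1 × 2 = 88,200 bytes/s.
Duration = 176,135,400 / 88,200 = 1,997 s.
1,997 s = 33:17.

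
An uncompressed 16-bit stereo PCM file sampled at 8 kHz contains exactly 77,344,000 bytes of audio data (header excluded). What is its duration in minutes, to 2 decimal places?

40.28 minutes

Byte rate = 8,000 × 2 × 2 = 32,000 bytes/s.
Duration = 77,344,000 / 32,000 = 2,417 s.
2,417 s / 60 = 40.28 minutes.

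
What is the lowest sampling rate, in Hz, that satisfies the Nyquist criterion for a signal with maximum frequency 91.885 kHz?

Minimum sample rate = 2 × 91,885 Hz = 183,770 Hz.

183,770 Hz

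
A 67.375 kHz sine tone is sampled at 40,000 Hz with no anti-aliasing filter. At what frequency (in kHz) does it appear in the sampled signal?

12.625 kHz

Nyquist = 40,000/2 = 20,000 Hz; 67,375 Hz exceeds it.
Alias = |67,375 − 2×40,000| = |67,375 − 80,000| = 12,625 Hz = 12.625 kHz.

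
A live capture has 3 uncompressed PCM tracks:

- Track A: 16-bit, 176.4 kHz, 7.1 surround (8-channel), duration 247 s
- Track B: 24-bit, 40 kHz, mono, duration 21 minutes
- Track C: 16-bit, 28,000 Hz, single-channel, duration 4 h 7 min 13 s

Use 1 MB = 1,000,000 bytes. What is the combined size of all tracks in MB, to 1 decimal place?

Track A: 176,400 × 247 × 2 × 8 = 697,132,800 bytes.
Track B: 21 minutes = 1,260 s; 40,000 × 1,260 × 3 × 1 = 151,200,000 bytes.
Track C: 4 h 7 min 13 s = 14,833 s; 28,000 × 14,833 × 2 × 1 = 830,648,000 bytes.
Total = 1,678,980,800 bytes = 1679.0 MB.

1679.0 MB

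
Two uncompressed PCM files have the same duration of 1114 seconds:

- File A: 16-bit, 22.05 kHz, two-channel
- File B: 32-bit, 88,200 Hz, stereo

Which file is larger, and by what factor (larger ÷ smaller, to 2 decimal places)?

File A: 22,050 × 2 × 2 = 88,200 bytes/s.
File B: 88,200 × 4 × 2 = 705,600 bytes/s.
File B is larger; ratio = 786,038,400 / 98,254,800 = 8.00.

File B, by a factor of 8.00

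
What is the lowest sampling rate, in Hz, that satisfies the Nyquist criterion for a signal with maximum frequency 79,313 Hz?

158,626 Hz

Minimum sample rate = 2 × 79,313 Hz = 158,626 Hz.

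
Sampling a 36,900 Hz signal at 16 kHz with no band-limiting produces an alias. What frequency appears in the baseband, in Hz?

4,900 Hz

Nyquist = 16,000/2 = 8,000 Hz; 36,900 Hz exceeds it.
Alias = |36,900 − 2×16,000| = |36,900 − 32,000| = 4,900 Hz.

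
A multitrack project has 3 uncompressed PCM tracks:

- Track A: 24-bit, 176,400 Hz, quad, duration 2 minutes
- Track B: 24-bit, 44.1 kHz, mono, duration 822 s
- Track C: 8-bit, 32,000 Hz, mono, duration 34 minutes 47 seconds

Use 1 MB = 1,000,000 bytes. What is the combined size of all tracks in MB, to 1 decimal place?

Track A: 2 minutes = 120 s; 176,400 × 120 × 3 × 4 = 254,016,000 bytes.
Track B: 44,100 × 822 × 3 × 1 = 108,750,600 bytes.
Track C: 34 minutes 47 seconds = 2,087 s; 32,000 × 2,087 × 1 × 1 = 66,784,000 bytes.
Total = 429,550,600 bytes = 429.6 MB.

429.6 MB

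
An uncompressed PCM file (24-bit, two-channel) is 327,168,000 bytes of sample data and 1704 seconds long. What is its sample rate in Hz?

32,000 Hz

Bytes = sample_rate × seconds × bytes_per_sample × channels.
sample_rate = 327,168,000 / (1,704 × 3 × 2) = 327,168,000 / 10,224 = 32,000 Hz.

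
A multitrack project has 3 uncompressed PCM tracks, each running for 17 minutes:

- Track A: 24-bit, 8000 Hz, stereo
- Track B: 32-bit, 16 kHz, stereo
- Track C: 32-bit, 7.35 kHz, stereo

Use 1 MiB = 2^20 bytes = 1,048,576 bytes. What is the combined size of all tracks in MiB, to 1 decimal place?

228.4 MiB

17 minutes = 1,020 s.
Track A: 8,000 × 1,020 × 3 × 2 = 48,960,000 bytes.
Track B: 16,000 × 1,020 × 4 × 2 = 130,560,000 bytes.
Track C: 7,350 × 1,020 × 4 × 2 = 59,976,000 bytes.
Total = 239,496,000 bytes = 228.4 MiB.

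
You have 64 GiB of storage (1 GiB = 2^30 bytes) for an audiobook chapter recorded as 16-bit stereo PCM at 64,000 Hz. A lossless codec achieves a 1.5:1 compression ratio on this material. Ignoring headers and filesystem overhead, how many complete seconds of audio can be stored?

402,653 seconds

Uncompressed byte rate = 64,000 × 2 × 2 = 256,000 bytes/s.
After 1.5:1 compression, effective rate ≈ 170666.67 bytes/s.
Capacity = 64 × 1,073,741,824 = 68,719,476,736 bytes.
68,719,476,736 / effective rate ≈ 402653.18 s → 402,653 seconds.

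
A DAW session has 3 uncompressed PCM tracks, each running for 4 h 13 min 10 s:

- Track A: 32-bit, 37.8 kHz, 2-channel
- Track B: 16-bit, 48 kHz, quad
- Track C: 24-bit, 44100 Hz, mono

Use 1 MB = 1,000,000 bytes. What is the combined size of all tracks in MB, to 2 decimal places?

4 h 13 min 10 s = 15,190 s.
Track A: 37,800 × 15,190 × 4 × 2 = 4,593,456,000 bytes.
Track B: 48,000 × 15,190 × 2 × 4 = 5,832,960,000 bytes.
Track C: 44,100 × 15,190 × 3 × 1 = 2,009,637,000 bytes.
Total = 12,436,053,000 bytes = 12436.05 MB.

12436.05 MB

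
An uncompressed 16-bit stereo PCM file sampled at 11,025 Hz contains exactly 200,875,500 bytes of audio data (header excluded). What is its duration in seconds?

4,555 seconds

Byte rate = 11,025 × 2 × 2 = 44,100 bytes/s.
Duration = 200,875,500 / 44,100 = 4,555 s.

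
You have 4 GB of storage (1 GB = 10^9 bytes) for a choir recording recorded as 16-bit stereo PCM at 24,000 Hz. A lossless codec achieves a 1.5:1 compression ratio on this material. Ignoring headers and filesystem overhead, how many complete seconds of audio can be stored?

62,500 seconds

Uncompressed byte rate = 24,000 × 2 × 2 = 96,000 bytes/s.
After 1.5:1 compression, effective rate ≈ 64000 bytes/s.
Capacity = 4 × 1,000,000,000 = 4,000,000,000 bytes.
4,000,000,000 / effective rate ≈ 62500 s → 62,500 seconds.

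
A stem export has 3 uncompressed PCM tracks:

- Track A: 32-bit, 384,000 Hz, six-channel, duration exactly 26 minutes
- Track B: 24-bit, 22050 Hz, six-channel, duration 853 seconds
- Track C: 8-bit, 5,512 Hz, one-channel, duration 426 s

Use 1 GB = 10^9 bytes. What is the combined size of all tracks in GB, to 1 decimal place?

14.7 GB

Track A: exactly 26 minutes = 1,560 s; 384,000 × 1,560 × 4 × 6 = 14,376,960,000 bytes.
Track B: 22,050 × 853 × 3 × 6 = 338,555,700 bytes.
Track C: 5,512 × 426 × 1 × 1 = 2,348,112 bytes.
Total = 14,717,863,812 bytes = 14.7 GB.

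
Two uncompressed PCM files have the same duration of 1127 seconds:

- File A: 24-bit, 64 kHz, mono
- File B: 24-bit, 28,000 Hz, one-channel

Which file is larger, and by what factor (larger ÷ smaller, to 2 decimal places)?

File A: 64,000 × 3 × 1 = 192,000 bytes/s.
File B: 28,000 × 3 × 1 = 84,000 bytes/s.
File A is larger; ratio = 216,384,000 / 94,668,000 = 2.29.

File A, by a factor of 2.29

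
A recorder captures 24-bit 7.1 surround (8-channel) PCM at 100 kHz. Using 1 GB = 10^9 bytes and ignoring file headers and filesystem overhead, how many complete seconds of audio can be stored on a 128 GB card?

Uncompressed byte rate = 100,000 × 3 × 8 = 2,400,000 bytes/s.
Capacity = 128 × 1,000,000,000 = 128,000,000,000 bytes.
128,000,000,000 / 2,400,000 ≈ 53333.33 s → 53,333 seconds.

53,333 seconds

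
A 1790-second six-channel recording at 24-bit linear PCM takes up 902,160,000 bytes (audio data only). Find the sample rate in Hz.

Bytes = sample_rate × seconds × bytes_per_sample × channels.
sample_rate = 902,160,000 / (1,790 × 3 × 6) = 902,160,000 / 32,220 = 28,000 Hz.

28,000 Hz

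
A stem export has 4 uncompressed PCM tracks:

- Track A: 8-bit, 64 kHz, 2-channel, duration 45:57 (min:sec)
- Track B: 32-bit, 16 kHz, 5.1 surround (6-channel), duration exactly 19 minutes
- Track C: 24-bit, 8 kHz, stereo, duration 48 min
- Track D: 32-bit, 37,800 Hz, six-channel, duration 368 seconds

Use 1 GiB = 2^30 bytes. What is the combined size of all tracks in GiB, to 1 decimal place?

1.2 GiB

Track A: 45:57 (min:sec) = 2,757 s; 64,000 × 2,757 × 1 × 2 = 352,896,000 bytes.
Track B: exactly 19 minutes = 1,140 s; 16,000 × 1,140 × 4 × 6 = 437,760,000 bytes.
Track C: 48 min = 2,880 s; 8,000 × 2,880 × 3 × 2 = 138,240,000 bytes.
Track D: 37,800 × 368 × 4 × 6 = 333,849,600 bytes.
Total = 1,262,745,600 bytes = 1.2 GiB.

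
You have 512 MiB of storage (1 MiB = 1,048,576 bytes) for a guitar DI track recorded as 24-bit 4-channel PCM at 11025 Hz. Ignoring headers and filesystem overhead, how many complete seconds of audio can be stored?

4,057 seconds

Uncompressed byte rate = 11,025 × 3 × 4 = 132,300 bytes/s.
Capacity = 512 × 1,048,576 = 536,870,912 bytes.
536,870,912 / 132,300 ≈ 4057.98 s → 4,057 seconds.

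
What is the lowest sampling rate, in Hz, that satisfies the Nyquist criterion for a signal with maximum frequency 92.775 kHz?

185,550 Hz

Minimum sample rate = 2 × 92,775 Hz = 185,550 Hz.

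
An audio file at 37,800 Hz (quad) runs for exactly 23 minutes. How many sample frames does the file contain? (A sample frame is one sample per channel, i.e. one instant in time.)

exactly 23 minutes = 1,380 s.
37,800 samples/s × 1,380 s = 52,164,000 frames.

52,164,000 sample frames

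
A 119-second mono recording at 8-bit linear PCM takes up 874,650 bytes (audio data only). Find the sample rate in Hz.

7,350 Hz

Bytes = sample_rate × seconds × bytes_per_sample × channels.
sample_rate = 874,650 / (119 × 1 × 1) = 874,650 / 119 = 7,350 Hz.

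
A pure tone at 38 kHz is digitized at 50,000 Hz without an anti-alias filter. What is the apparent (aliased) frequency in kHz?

Nyquist = 50,000/2 = 25,000 Hz; 38,000 Hz exceeds it.
Alias = |38,000 − 1×50,000| = |38,000 − 50,000| = 12,000 Hz = 12 kHz.

12 kHz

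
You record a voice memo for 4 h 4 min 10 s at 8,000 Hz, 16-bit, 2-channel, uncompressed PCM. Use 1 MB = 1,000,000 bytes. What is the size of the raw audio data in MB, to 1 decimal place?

468.8 MB

Duration = 4 h 4 min 10 s = 14,650 s.
Bytes = 8,000 samples/s × 14,650 s × 2 bytes/sample × 2 ch = 468,800,000 bytes.
468,800,000 / 1,000,000 = 468.8 MB.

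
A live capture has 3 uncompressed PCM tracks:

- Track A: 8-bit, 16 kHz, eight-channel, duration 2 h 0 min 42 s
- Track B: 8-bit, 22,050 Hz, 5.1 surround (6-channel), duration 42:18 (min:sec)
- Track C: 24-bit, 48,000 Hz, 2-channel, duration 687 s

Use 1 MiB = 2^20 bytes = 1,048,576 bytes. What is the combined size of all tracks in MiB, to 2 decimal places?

1392.95 MiB

Track A: 2 h 0 min 42 s = 7,242 s; 16,000 × 7,242 × 1 × 8 = 926,976,000 bytes.
Track B: 42:18 (min:sec) = 2,538 s; 22,050 × 2,538 × 1 × 6 = 335,777,400 bytes.
Track C: 48,000 × 687 × 3 × 2 = 197,856,000 bytes.
Total = 1,460,609,400 bytes = 1392.95 MiB.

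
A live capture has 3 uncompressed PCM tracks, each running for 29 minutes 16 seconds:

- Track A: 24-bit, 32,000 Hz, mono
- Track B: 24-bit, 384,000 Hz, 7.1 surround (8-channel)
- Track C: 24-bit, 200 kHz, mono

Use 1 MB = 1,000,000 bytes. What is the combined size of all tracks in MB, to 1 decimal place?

17405.5 MB

29 minutes 16 seconds = 1,756 s.
Track A: 32,000 × 1,756 × 3 × 1 = 168,576,000 bytes.
Track B: 384,000 × 1,756 × 3 × 8 = 16,183,296,000 bytes.
Track C: 200,000 × 1,756 × 3 × 1 = 1,053,600,000 bytes.
Total = 17,405,472,000 bytes = 17405.5 MB.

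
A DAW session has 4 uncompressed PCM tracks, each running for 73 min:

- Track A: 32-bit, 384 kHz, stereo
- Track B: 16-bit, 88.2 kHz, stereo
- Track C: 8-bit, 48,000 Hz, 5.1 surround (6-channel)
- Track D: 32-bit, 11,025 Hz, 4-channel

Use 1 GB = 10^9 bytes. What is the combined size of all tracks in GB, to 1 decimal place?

73 min = 4,380 s.
Track A: 384,000 × 4,380 × 4 × 2 = 13,455,360,000 bytes.
Track B: 88,200 × 4,380 × 2 × 2 = 1,545,264,000 bytes.
Track C: 48,000 × 4,380 × 1 × 6 = 1,261,440,000 bytes.
Track D: 11,025 × 4,380 × 4 × 4 = 772,632,000 bytes.
Total = 17,034,696,000 bytes = 17.0 GB.

17.0 GB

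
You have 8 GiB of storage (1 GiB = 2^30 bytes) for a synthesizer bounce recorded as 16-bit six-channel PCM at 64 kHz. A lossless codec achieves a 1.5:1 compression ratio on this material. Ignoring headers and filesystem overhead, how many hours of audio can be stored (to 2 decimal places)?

Uncompressed byte rate = 64,000 × 2 × 6 = 768,000 bytes/s.
After 1.5:1 compression, effective rate ≈ 512000 bytes/s.
Capacity = 8 × 1,073,741,824 = 8,589,934,592 bytes.
8,589,934,592 / effective rate ≈ 16777.22 s → 4.66 hours.

4.66 hours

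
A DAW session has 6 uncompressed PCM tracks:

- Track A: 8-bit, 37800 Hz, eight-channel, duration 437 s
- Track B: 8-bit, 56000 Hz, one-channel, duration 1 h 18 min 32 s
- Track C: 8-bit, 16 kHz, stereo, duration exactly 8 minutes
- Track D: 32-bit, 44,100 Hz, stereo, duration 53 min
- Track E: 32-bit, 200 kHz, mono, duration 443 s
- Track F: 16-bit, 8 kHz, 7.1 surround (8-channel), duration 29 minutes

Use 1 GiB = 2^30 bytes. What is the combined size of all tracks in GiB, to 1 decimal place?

2.0 GiB

Track A: 37,800 × 437 × 1 × 8 = 132,148,800 bytes.
Track B: 1 h 18 min 32 s = 4,712 s; 56,000 × 4,712 × 1 × 1 = 263,872,000 bytes.
Track C: exactly 8 minutes = 480 s; 16,000 × 480 × 1 × 2 = 15,360,000 bytes.
Track D: 53 min = 3,180 s; 44,100 × 3,180 × 4 × 2 = 1,121,904,000 bytes.
Track E: 200,000 × 443 × 4 × 1 = 354,400,000 bytes.
Track F: 29 minutes = 1,740 s; 8,000 × 1,740 × 2 × 8 = 222,720,000 bytes.
Total = 2,110,404,800 bytes = 2.0 GiB.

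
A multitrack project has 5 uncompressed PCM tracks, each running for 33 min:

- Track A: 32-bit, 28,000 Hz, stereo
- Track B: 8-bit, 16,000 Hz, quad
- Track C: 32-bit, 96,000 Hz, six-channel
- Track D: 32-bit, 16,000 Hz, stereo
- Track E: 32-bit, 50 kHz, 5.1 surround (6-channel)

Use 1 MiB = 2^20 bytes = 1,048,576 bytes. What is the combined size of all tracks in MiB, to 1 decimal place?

7402.0 MiB

33 min = 1,980 s.
Track A: 28,000 × 1,980 × 4 × 2 = 443,520,000 bytes.
Track B: 16,000 × 1,980 × 1 × 4 = 126,720,000 bytes.
Track C: 96,000 × 1,980 × 4 × 6 = 4,561,920,000 bytes.
Track D: 16,000 × 1,980 × 4 × 2 = 253,440,000 bytes.
Track E: 50,000 × 1,980 × 4 × 6 = 2,376,000,000 bytes.
Total = 7,761,600,000 bytes = 7402.0 MiB.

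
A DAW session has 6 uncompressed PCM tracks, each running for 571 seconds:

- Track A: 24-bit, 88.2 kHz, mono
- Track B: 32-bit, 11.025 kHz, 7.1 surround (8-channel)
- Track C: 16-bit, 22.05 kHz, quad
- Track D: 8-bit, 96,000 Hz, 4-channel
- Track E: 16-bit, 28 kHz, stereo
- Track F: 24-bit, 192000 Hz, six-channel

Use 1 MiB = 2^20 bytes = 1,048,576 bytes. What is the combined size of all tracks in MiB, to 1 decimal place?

2584.3 MiB

Track A: 88,200 × 571 × 3 × 1 = 151,086,600 bytes.
Track B: 11,025 × 571 × 4 × 8 = 201,448,800 bytes.
Track C: 22,050 × 571 × 2 × 4 = 100,724,400 bytes.
Track D: 96,000 × 571 × 1 × 4 = 219,264,000 bytes.
Track E: 28,000 × 571 × 2 × 2 = 63,952,000 bytes.
Track F: 192,000 × 571 × 3 × 6 = 1,973,376,000 bytes.
Total = 2,709,851,800 bytes = 2584.3 MiB.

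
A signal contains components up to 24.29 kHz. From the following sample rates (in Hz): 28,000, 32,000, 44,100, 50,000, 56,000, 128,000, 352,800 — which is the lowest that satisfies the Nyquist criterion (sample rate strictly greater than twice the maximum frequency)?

50,000 Hz

Need sample rate > 2 × 24,290 = 48,580 Hz.
Lowest listed rate above 48,580 Hz is 50,000 Hz.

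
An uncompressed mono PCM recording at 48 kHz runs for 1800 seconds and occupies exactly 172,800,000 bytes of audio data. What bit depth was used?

16 bits

Bytes per sample = 172,800,000 / (48,000 × 1,800 × 1) = 172,800,000 / 86,400,000 = 2.
Bit depth = 2 × 8 = 16 bits.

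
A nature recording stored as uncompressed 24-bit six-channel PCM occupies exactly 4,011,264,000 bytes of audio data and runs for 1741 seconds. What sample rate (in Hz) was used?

128,000 Hz

Bytes = sample_rate × seconds × bytes_per_sample × channels.
sample_rate = 4,011,264,000 / (1,741 × 3 × 6) = 4,011,264,000 / 31,338 = 128,000 Hz.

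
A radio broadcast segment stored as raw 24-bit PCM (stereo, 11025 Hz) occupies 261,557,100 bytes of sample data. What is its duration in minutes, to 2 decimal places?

Byte rate = 11,025 × 3 × 2 = 66,150 bytes/s.
Duration = 261,557,100 / 66,150 = 3,954 s.
3,954 s / 60 = 65.90 minutes.

65.90 minutes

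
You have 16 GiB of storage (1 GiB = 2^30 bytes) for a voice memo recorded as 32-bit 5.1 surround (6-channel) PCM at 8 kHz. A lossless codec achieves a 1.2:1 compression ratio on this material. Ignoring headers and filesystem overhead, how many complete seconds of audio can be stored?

107,374 seconds

Uncompressed byte rate = 8,000 × 4 × 6 = 192,000 bytes/s.
After 1.2:1 compression, effective rate ≈ 160000 bytes/s.
Capacity = 16 × 1,073,741,824 = 17,179,869,184 bytes.
17,179,869,184 / effective rate ≈ 107374.18 s → 107,374 seconds.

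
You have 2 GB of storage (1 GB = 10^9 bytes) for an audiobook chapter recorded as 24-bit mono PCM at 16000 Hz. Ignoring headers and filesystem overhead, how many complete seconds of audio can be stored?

41,666 seconds

Uncompressed byte rate = 16,000 × 3 × 1 = 48,000 bytes/s.
Capacity = 2 × 1,000,000,000 = 2,000,000,000 bytes.
2,000,000,000 / 48,000 ≈ 41666.67 s → 41,666 seconds.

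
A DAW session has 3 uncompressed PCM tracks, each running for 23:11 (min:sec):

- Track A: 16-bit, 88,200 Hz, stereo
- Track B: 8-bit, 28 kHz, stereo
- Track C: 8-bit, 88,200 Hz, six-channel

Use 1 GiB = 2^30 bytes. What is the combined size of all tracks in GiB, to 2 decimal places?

1.22 GiB

23:11 (min:sec) = 1,391 s.
Track A: 88,200 × 1,391 × 2 × 2 = 490,744,800 bytes.
Track B: 28,000 × 1,391 × 1 × 2 = 77,896,000 bytes.
Track C: 88,200 × 1,391 × 1 × 6 = 736,117,200 bytes.
Total = 1,304,758,000 bytes = 1.22 GiB.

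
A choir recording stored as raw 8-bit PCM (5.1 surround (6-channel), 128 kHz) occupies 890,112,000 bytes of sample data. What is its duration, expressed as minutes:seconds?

Byte rate = 128,000 × 1 × 6 = 768,000 bytes/s.
Duration = 890,112,000 / 768,000 = 1,159 s.
1,159 s = 19:19.

19:19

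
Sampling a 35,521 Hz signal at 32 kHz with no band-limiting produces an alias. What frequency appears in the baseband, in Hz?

Nyquist = 32,000/2 = 16,000 Hz; 35,521 Hz exceeds it.
Alias = |35,521 − 1×32,000| = |35,521 − 32,000| = 3,521 Hz.

3,521 Hz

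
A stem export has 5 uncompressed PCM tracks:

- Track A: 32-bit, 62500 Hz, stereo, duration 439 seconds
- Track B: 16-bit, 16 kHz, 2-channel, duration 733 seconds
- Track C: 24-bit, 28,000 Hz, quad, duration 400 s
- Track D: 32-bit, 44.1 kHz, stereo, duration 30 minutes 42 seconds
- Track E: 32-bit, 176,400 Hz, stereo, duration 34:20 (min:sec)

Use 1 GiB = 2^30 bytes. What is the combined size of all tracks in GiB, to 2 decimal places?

Track A: 62,500 × 439 × 4 × 2 = 219,500,000 bytes.
Track B: 16,000 × 733 × 2 × 2 = 46,912,000 bytes.
Track C: 28,000 × 400 × 3 × 4 = 134,400,000 bytes.
Track D: 30 minutes 42 seconds = 1,842 s; 44,100 × 1,842 × 4 × 2 = 649,857,600 bytes.
Track E: 34:20 (min:sec) = 2,060 s; 176,400 × 2,060 × 4 × 2 = 2,907,072,000 bytes.
Total = 3,957,741,600 bytes = 3.69 GiB.

3.69 GiB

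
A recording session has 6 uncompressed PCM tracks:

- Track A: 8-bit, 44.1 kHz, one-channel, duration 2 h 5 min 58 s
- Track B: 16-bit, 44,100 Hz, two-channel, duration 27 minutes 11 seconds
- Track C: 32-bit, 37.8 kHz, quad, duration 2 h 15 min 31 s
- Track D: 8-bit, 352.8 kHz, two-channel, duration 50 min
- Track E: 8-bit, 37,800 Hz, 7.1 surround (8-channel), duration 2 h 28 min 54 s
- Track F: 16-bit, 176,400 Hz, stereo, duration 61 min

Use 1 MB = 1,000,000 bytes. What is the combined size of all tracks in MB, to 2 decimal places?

Track A: 2 h 5 min 58 s = 7,558 s; 44,100 × 7,558 × 1 × 1 = 333,307,800 bytes.
Track B: 27 minutes 11 seconds = 1,631 s; 44,100 × 1,631 × 2 × 2 = 287,708,400 bytes.
Track C: 2 h 15 min 31 s = 8,131 s; 37,800 × 8,131 × 4 × 4 = 4,917,628,800 bytes.
Track D: 50 min = 3,000 s; 352,800 × 3,000 × 1 × 2 = 2,116,800,000 bytes.
Track E: 2 h 28 min 54 s = 8,934 s; 37,800 × 8,934 × 1 × 8 = 2,701,641,600 bytes.
Track F: 61 min = 3,660 s; 176,400 × 3,660 × 2 × 2 = 2,582,496,000 bytes.
Total = 12,939,582,600 bytes = 12939.58 MB.

12939.58 MB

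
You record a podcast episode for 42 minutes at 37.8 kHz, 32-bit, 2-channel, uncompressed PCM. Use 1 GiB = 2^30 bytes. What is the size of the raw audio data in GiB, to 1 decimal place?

Duration = 42 minutes = 2,520 s.
Bytes = 37,800 samples/s × 2,520 s × 4 bytes/sample × 2 ch = 762,048,000 bytes.
762,048,000 / 1,073,741,824 = 0.7 GiB.

0.7 GiB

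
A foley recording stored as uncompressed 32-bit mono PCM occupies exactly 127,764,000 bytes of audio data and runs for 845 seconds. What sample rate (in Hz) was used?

Bytes = sample_rate × seconds × bytes_per_sample × channels.
sample_rate = 127,764,000 / (845 × 4 × 1) = 127,764,000 / 3,380 = 37,800 Hz.

37,800 Hz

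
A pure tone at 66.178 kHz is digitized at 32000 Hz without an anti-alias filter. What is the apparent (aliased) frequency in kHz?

Nyquist = 32,000/2 = 16,000 Hz; 66,178 Hz exceeds it.
Alias = |66,178 − 2×32,000| = |66,178 − 64,000| = 2,178 Hz = 2.178 kHz.

2.178 kHz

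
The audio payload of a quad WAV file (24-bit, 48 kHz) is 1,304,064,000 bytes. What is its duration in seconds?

2,264 seconds

Byte rate = 48,000 × 3 × 4 = 576,000 bytes/s.
Duration = 1,304,064,000 / 576,000 = 2,264 s.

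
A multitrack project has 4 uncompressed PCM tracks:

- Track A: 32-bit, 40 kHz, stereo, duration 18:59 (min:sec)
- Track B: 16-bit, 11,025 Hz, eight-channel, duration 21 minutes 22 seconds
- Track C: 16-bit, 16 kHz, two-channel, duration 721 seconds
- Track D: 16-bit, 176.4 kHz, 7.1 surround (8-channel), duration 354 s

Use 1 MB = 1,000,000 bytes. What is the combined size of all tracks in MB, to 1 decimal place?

1635.9 MB

Track A: 18:59 (min:sec) = 1,139 s; 40,000 × 1,139 × 4 × 2 = 364,480,000 bytes.
Track B: 21 minutes 22 seconds = 1,282 s; 11,025 × 1,282 × 2 × 8 = 226,144,800 bytes.
Track C: 16,000 × 721 × 2 × 2 = 46,144,000 bytes.
Track D: 176,400 × 354 × 2 × 8 = 999,129,600 bytes.
Total = 1,635,898,400 bytes = 1635.9 MB.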